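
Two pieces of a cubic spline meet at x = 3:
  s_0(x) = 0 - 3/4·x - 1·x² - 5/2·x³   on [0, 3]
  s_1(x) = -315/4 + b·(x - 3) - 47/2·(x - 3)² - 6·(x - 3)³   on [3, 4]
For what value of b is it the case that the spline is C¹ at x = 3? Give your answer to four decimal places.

-74.2500

s_0'(x) = -3/4 - 2·x - 15/2·x², so s_0'(3) = -297/4. On the right, s_1'(3) = b, so b = -297/4.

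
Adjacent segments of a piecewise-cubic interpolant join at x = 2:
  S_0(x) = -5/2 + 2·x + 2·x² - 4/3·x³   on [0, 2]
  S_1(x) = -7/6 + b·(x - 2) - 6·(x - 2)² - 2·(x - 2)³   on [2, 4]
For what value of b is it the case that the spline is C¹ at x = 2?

S_0'(x) = 2 + 4·x - 4·x², so S_0'(2) = -6. On the right, S_1'(2) = b, so b = -6.

-6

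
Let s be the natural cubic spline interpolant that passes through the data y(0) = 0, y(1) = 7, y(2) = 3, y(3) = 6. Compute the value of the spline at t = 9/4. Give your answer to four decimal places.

With m_i denoting the second derivative at x_i, h_i = 1, 1, 1, and Δ_i = (y_(i+1) − y_i)/h_i = 7, -4, 3:
  1·m_0 + 4·m_1 + 1·m_2 = 6(Δ_1 - Δ_0) = -66
  1·m_1 + 4·m_2 + 1·m_3 = 6(Δ_2 - Δ_1) = 42
Natural end conditions: m_0 = m_3 = 0.
Solving the tridiagonal system: m_0 = 0, m_1 = -102/5, m_2 = 78/5, m_3 = 0.
On [2, 3], s(t) = 3 - 11/5·(t - 2) + 39/5·(t - 2)² - 13/5·(t - 2)³.
With (t - 2) = 1/4: s(9/4) = 927/320.

2.8969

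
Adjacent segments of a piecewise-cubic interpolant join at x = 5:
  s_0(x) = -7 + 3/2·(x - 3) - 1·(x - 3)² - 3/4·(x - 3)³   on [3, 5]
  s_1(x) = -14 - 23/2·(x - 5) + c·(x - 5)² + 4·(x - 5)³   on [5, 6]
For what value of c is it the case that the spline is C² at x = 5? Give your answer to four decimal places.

-5.5000

s_0''(x) = -2 - 9/2·(x - 3), so s_0''(5) = -11. On the right, s_1''(5) = 2c, so c = -11/2.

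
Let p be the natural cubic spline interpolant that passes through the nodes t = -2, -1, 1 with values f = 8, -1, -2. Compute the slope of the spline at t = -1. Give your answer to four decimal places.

With σ_i denoting the second derivative at x_i, h_i = 1, 2, and Δ_i = (y_(i+1) − y_i)/h_i = -9, -1/2:
  1·σ_0 + 6·σ_1 + 2·σ_2 = 6(Δ_1 - Δ_0) = 51
Natural end conditions: σ_0 = σ_2 = 0.
Hence σ_0 = 0, σ_1 = 17/2, σ_2 = 0.
On [-1, 1], p'(t) = b_1 + 2c_1·(t + 1) + 3d_1·(t + 1)² with b_1 = Δ_1 - h_1(2σ_1 + σ_2)/6 = -37/6, c_1 = σ_1/2 = 17/4, d_1 = (σ_2 - σ_1)/(6h_1) = -17/24. So p'(-1) = -37/6.

-6.1667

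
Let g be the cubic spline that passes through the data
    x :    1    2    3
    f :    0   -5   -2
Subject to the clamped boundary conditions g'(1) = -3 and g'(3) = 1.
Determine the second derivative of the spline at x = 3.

-16

Write M_i for g''(x_i). With h_i = 1, 1 and divided differences Δ_i = -5, 3, the continuity of g' gives the tridiagonal system
  1·M_0 + 4·M_1 + 1·M_2 = 6(Δ_1 - Δ_0) = 48
Clamped end conditions give two more equations: 2h_0·M_0 + h_0·M_1 = 6(Δ_0 - g'(1)) = -12 and h_1·M_1 + 2h_1·M_2 = 6(g'(3) - Δ_1) = -12.
Solving: M_0 = -16, M_1 = 20, M_2 = -16.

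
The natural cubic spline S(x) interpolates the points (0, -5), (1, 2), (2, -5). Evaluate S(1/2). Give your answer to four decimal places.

Let M_i = S''(x_i). Step sizes h_i = 1, 1; slopes of the chords Δ_i = (y_(i+1) - y_i)/h_i = 7, -7.
  1·M_0 + 4·M_1 + 1·M_2 = 6(Δ_1 - Δ_0) = -84
Natural end conditions: M_0 = M_2 = 0.
Solving the tridiagonal system: M_0 = 0, M_1 = -21, M_2 = 0.
On [0, 1], S(x) = -5 + 21/2·x + 0·x² - 7/2·x³.
With x = 1/2: S(1/2) = -3/16.

-0.1875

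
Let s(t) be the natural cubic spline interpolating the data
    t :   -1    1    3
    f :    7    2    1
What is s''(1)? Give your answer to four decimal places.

Let M_i = s''(x_i). Step sizes h_i = 2, 2; slopes of the chords Δ_i = (y_(i+1) - y_i)/h_i = -5/2, -1/2.
  2·M_0 + 8·M_1 + 2·M_2 = 6(Δ_1 - Δ_0) = 12
Natural end conditions: M_0 = M_2 = 0.
Solving: M_0 = 0, M_1 = 3/2, M_2 = 0.

1.5000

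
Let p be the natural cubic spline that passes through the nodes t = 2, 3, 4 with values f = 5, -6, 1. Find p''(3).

Put M_i = p'' at the i-th knot. Here h = (1, 1) and Δ = (-11, 7), so the interior equations h_(i-1)·M_(i-1) + 2(h_(i-1)+h_i)·M_i + h_i·M_(i+1) = 6(Δ_i − Δ_(i-1)) read
  1·M_0 + 4·M_1 + 1·M_2 = 6(Δ_1 - Δ_0) = 108
Natural end conditions: M_0 = M_2 = 0.
Hence M_0 = 0, M_1 = 27, M_2 = 0.

27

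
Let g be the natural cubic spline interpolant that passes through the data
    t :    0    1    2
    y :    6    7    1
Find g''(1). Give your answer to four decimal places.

-10.5000

Let M_i = g''(x_i). Step sizes h_i = 1, 1; slopes of the chords Δ_i = (y_(i+1) - y_i)/h_i = 1, -6.
  1·M_0 + 4·M_1 + 1·M_2 = 6(Δ_1 - Δ_0) = -42
Natural end conditions: M_0 = M_2 = 0.
Hence M_0 = 0, M_1 = -21/2, M_2 = 0.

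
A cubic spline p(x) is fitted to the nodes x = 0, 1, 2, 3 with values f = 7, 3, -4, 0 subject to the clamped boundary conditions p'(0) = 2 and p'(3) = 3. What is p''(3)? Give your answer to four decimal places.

-13.7333

Write M_i for p''(x_i). With h_i = 1, 1, 1 and divided differences Δ_i = -4, -7, 4, the continuity of p' gives the tridiagonal system
  1·M_0 + 4·M_1 + 1·M_2 = 6(Δ_1 - Δ_0) = -18
  1·M_1 + 4·M_2 + 1·M_3 = 6(Δ_2 - Δ_1) = 66
Clamped end conditions give two more equations: 2h_0·M_0 + h_0·M_1 = 6(Δ_0 - p'(0)) = -36 and h_2·M_2 + 2h_2·M_3 = 6(p'(3) - Δ_2) = -6.
Hence M_0 = -224/15, M_1 = -92/15, M_2 = 322/15, M_3 = -206/15.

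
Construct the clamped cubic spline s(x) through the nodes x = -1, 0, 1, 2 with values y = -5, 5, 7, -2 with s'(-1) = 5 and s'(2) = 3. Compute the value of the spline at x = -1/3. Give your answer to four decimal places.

1.3160

Write M_i for s''(x_i). With h_i = 1, 1, 1 and divided differences Δ_i = 10, 2, -9, the continuity of s' gives the tridiagonal system
  1·M_0 + 4·M_1 + 1·M_2 = 6(Δ_1 - Δ_0) = -48
  1·M_1 + 4·M_2 + 1·M_3 = 6(Δ_2 - Δ_1) = -66
Clamped end conditions give two more equations: 2h_0·M_0 + h_0·M_1 = 6(Δ_0 - s'(-1)) = 30 and h_2·M_2 + 2h_2·M_3 = 6(s'(2) - Δ_2) = 72.
Solving the tridiagonal system: M_0 = 304/15, M_1 = -158/15, M_2 = -392/15, M_3 = 736/15.
On [-1, 0], s(x) = -5 + 5·(x + 1) + 152/15·(x + 1)² - 77/15·(x + 1)³.
With (x + 1) = 2/3: s(-1/3) = 533/405.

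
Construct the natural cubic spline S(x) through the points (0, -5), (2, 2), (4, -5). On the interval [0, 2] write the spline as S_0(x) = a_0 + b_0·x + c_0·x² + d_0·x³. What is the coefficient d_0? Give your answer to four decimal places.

-0.4375

Write M_i for S''(x_i). With h_i = 2, 2 and divided differences Δ_i = 7/2, -7/2, the continuity of S' gives the tridiagonal system
  2·M_0 + 8·M_1 + 2·M_2 = 6(Δ_1 - Δ_0) = -42
Natural end conditions: M_0 = M_2 = 0.
Forward elimination and back-substitution give M_0 = 0, M_1 = -21/4, M_2 = 0.
On [0, 2], with S_0(x) = a_0 + b_0·x + c_0·x² + d_0·x³: c_0 = M_0/2 = 0, d_0 = (M_1 - M_0)/(6h_0) = -7/16, b_0 = Δ_0 - h_0(2M_0 + M_1)/6 = 21/4.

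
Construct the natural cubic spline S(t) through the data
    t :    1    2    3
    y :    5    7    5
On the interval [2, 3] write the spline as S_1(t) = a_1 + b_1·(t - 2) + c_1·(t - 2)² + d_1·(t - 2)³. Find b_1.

With σ_i denoting the second derivative at x_i, h_i = 1, 1, and Δ_i = (y_(i+1) − y_i)/h_i = 2, -2:
  1·σ_0 + 4·σ_1 + 1·σ_2 = 6(Δ_1 - Δ_0) = -24
Natural end conditions: σ_0 = σ_2 = 0.
Solving: σ_0 = 0, σ_1 = -6, σ_2 = 0.
On [2, 3], with S_1(t) = a_1 + b_1·(t - 2) + c_1·(t - 2)² + d_1·(t - 2)³: c_1 = σ_1/2 = -3, d_1 = (σ_2 - σ_1)/(6h_1) = 1, b_1 = Δ_1 - h_1(2σ_1 + σ_2)/6 = 0.

0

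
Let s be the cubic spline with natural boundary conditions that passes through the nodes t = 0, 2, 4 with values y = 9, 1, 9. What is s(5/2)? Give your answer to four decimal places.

With M_i denoting the second derivative at x_i, h_i = 2, 2, and Δ_i = (y_(i+1) − y_i)/h_i = -4, 4:
  2·M_0 + 8·M_1 + 2·M_2 = 6(Δ_1 - Δ_0) = 48
Natural end conditions: M_0 = M_2 = 0.
Solving: M_0 = 0, M_1 = 6, M_2 = 0.
On [2, 4], s(t) = 1 + 0·(t - 2) + 3·(t - 2)² - 1/2·(t - 2)³.
With (t - 2) = 1/2: s(5/2) = 27/16.

1.6875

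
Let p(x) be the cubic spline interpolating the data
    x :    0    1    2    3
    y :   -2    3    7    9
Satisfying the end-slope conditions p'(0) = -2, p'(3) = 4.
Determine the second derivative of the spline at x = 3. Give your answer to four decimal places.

Let σ_i = p''(x_i). Step sizes h_i = 1, 1, 1; slopes of the chords Δ_i = (y_(i+1) - y_i)/h_i = 5, 4, 2.
  1·σ_0 + 4·σ_1 + 1·σ_2 = 6(Δ_1 - Δ_0) = -6
  1·σ_1 + 4·σ_2 + 1·σ_3 = 6(Δ_2 - Δ_1) = -12
Clamped end conditions give two more equations: 2h_0·σ_0 + h_0·σ_1 = 6(Δ_0 - p'(0)) = 42 and h_2·σ_2 + 2h_2·σ_3 = 6(p'(3) - Δ_2) = 12.
Solving: σ_0 = 122/5, σ_1 = -34/5, σ_2 = -16/5, σ_3 = 38/5.

7.6000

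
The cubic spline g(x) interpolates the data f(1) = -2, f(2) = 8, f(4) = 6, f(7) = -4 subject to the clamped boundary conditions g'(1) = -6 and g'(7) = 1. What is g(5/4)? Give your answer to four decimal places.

Let σ_i = g''(x_i). Step sizes h_i = 1, 2, 3; slopes of the chords Δ_i = (y_(i+1) - y_i)/h_i = 10, -1, -10/3.
  1·σ_0 + 6·σ_1 + 2·σ_2 = 6(Δ_1 - Δ_0) = -66
  2·σ_1 + 10·σ_2 + 3·σ_3 = 6(Δ_2 - Δ_1) = -14
Clamped end conditions give two more equations: 2h_0·σ_0 + h_0·σ_1 = 6(Δ_0 - g'(1)) = 96 and h_2·σ_2 + 2h_2·σ_3 = 6(g'(7) - Δ_2) = 26.
Solving: σ_0 = 3346/57, σ_1 = -1220/57, σ_2 = 106/57, σ_3 = 194/57.
On [1, 2], g(x) = -2 - 6·(x - 1) + 1673/57·(x - 1)² - 761/57·(x - 1)³.
With (x - 1) = 1/4: g(5/4) = -2279/1216.

-1.8742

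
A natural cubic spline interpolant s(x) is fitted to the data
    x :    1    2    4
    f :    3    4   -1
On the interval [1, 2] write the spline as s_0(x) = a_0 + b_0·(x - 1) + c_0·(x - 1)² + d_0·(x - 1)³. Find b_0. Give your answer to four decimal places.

Put M_i = s'' at the i-th knot. Here h = (1, 2) and Δ = (1, -5/2), so the interior equations h_(i-1)·M_(i-1) + 2(h_(i-1)+h_i)·M_i + h_i·M_(i+1) = 6(Δ_i − Δ_(i-1)) read
  1·M_0 + 6·M_1 + 2·M_2 = 6(Δ_1 - Δ_0) = -21
Natural end conditions: M_0 = M_2 = 0.
Forward elimination and back-substitution give M_0 = 0, M_1 = -7/2, M_2 = 0.
On [1, 2], with s_0(x) = a_0 + b_0·(x - 1) + c_0·(x - 1)² + d_0·(x - 1)³: c_0 = M_0/2 = 0, d_0 = (M_1 - M_0)/(6h_0) = -7/12, b_0 = Δ_0 - h_0(2M_0 + M_1)/6 = 19/12.

1.5833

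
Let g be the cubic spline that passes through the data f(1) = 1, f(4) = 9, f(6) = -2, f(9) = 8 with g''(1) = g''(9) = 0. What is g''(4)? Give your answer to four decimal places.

-6.2083

With m_i denoting the second derivative at x_i, h_i = 3, 2, 3, and Δ_i = (y_(i+1) − y_i)/h_i = 8/3, -11/2, 10/3:
  3·m_0 + 10·m_1 + 2·m_2 = 6(Δ_1 - Δ_0) = -49
  2·m_1 + 10·m_2 + 3·m_3 = 6(Δ_2 - Δ_1) = 53
Natural end conditions: m_0 = m_3 = 0.
Hence m_0 = 0, m_1 = -149/24, m_2 = 157/24, m_3 = 0.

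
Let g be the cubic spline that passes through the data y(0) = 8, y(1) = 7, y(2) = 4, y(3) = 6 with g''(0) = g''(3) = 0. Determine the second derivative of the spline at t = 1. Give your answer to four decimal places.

With m_i denoting the second derivative at x_i, h_i = 1, 1, 1, and Δ_i = (y_(i+1) − y_i)/h_i = -1, -3, 2:
  1·m_0 + 4·m_1 + 1·m_2 = 6(Δ_1 - Δ_0) = -12
  1·m_1 + 4·m_2 + 1·m_3 = 6(Δ_2 - Δ_1) = 30
Natural end conditions: m_0 = m_3 = 0.
Solving the tridiagonal system: m_0 = 0, m_1 = -26/5, m_2 = 44/5, m_3 = 0.

-5.2000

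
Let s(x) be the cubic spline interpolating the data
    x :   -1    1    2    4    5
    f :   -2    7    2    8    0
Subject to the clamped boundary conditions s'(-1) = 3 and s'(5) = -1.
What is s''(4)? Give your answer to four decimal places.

-22.4086

With m_i denoting the second derivative at x_i, h_i = 2, 1, 2, 1, and Δ_i = (y_(i+1) − y_i)/h_i = 9/2, -5, 3, -8:
  2·m_0 + 6·m_1 + 1·m_2 = 6(Δ_1 - Δ_0) = -57
  1·m_1 + 6·m_2 + 2·m_3 = 6(Δ_2 - Δ_1) = 48
  2·m_2 + 6·m_3 + 1·m_4 = 6(Δ_3 - Δ_2) = -66
Clamped end conditions give two more equations: 2h_0·m_0 + h_0·m_1 = 6(Δ_0 - s'(-1)) = 9 and h_3·m_3 + 2h_3·m_4 = 6(s'(5) - Δ_3) = 42.
Hence m_0 = 3799/372, m_1 = -1481/93, m_2 = 3371/186, m_3 = -2084/93, m_4 = 2995/93.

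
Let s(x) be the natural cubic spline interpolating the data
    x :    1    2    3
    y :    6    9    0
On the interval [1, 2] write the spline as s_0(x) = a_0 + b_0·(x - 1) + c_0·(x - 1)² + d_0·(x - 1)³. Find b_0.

6

Write m_i for s''(x_i). With h_i = 1, 1 and divided differences Δ_i = 3, -9, the continuity of s' gives the tridiagonal system
  1·m_0 + 4·m_1 + 1·m_2 = 6(Δ_1 - Δ_0) = -72
Natural end conditions: m_0 = m_2 = 0.
Solving: m_0 = 0, m_1 = -18, m_2 = 0.
On [1, 2], with s_0(x) = a_0 + b_0·(x - 1) + c_0·(x - 1)² + d_0·(x - 1)³: c_0 = m_0/2 = 0, d_0 = (m_1 - m_0)/(6h_0) = -3, b_0 = Δ_0 - h_0(2m_0 + m_1)/6 = 6.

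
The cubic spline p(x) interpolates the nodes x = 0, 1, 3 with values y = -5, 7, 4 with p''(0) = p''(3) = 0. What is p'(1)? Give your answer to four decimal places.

Write m_i for p''(x_i). With h_i = 1, 2 and divided differences Δ_i = 12, -3/2, the continuity of p' gives the tridiagonal system
  1·m_0 + 6·m_1 + 2·m_2 = 6(Δ_1 - Δ_0) = -81
Natural end conditions: m_0 = m_2 = 0.
Hence m_0 = 0, m_1 = -27/2, m_2 = 0.
On [1, 3], p'(x) = b_1 + 2c_1·(x - 1) + 3d_1·(x - 1)² with b_1 = Δ_1 - h_1(2m_1 + m_2)/6 = 15/2, c_1 = m_1/2 = -27/4, d_1 = (m_2 - m_1)/(6h_1) = 9/8. So p'(1) = 15/2.

7.5000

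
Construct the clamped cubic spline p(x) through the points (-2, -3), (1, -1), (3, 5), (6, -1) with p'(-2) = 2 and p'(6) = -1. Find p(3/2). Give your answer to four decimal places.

0.5227

Write m_i for p''(x_i). With h_i = 3, 2, 3 and divided differences Δ_i = 2/3, 3, -2, the continuity of p' gives the tridiagonal system
  3·m_0 + 10·m_1 + 2·m_2 = 6(Δ_1 - Δ_0) = 14
  2·m_1 + 10·m_2 + 3·m_3 = 6(Δ_2 - Δ_1) = -30
Clamped end conditions give two more equations: 2h_0·m_0 + h_0·m_1 = 6(Δ_0 - p'(-2)) = -8 and h_2·m_2 + 2h_2·m_3 = 6(p'(6) - Δ_2) = 6.
Forward elimination and back-substitution give m_0 = -802/273, m_1 = 292/91, m_2 = -422/91, m_3 = 302/91.
On [1, 3], p(x) = -1 + 219/91·(x - 1) + 146/91·(x - 1)² - 17/26·(x - 1)³.
With (x - 1) = 1/2: p(3/2) = 761/1456.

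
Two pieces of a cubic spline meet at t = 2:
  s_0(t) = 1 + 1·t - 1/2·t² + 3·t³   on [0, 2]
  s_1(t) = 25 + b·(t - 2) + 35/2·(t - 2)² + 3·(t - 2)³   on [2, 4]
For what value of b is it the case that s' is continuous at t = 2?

35

s_0'(t) = 1 - 1·t + 9·t², so s_0'(2) = 35. On the right, s_1'(2) = b, so b = 35.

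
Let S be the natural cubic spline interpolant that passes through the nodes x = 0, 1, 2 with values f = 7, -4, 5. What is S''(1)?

30

With M_i denoting the second derivative at x_i, h_i = 1, 1, and Δ_i = (y_(i+1) − y_i)/h_i = -11, 9:
  1·M_0 + 4·M_1 + 1·M_2 = 6(Δ_1 - Δ_0) = 120
Natural end conditions: M_0 = M_2 = 0.
Solving: M_0 = 0, M_1 = 30, M_2 = 0.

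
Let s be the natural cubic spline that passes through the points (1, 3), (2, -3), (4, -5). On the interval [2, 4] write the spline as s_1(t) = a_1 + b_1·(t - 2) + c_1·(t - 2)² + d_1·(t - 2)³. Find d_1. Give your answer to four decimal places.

Write σ_i for s''(x_i). With h_i = 1, 2 and divided differences Δ_i = -6, -1, the continuity of s' gives the tridiagonal system
  1·σ_0 + 6·σ_1 + 2·σ_2 = 6(Δ_1 - Δ_0) = 30
Natural end conditions: σ_0 = σ_2 = 0.
Hence σ_0 = 0, σ_1 = 5, σ_2 = 0.
On [2, 4], with s_1(t) = a_1 + b_1·(t - 2) + c_1·(t - 2)² + d_1·(t - 2)³: c_1 = σ_1/2 = 5/2, d_1 = (σ_2 - σ_1)/(6h_1) = -5/12, b_1 = Δ_1 - h_1(2σ_1 + σ_2)/6 = -13/3.

-0.4167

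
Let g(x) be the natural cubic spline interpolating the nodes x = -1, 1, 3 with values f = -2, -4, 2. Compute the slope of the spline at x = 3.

Put m_i = g'' at the i-th knot. Here h = (2, 2) and Δ = (-1, 3), so the interior equations h_(i-1)·m_(i-1) + 2(h_(i-1)+h_i)·m_i + h_i·m_(i+1) = 6(Δ_i − Δ_(i-1)) read
  2·m_0 + 8·m_1 + 2·m_2 = 6(Δ_1 - Δ_0) = 24
Natural end conditions: m_0 = m_2 = 0.
Solving the tridiagonal system: m_0 = 0, m_1 = 3, m_2 = 0.
On [1, 3], g'(x) = b_1 + 2c_1·(x - 1) + 3d_1·(x - 1)² with b_1 = Δ_1 - h_1(2m_1 + m_2)/6 = 1, c_1 = m_1/2 = 3/2, d_1 = (m_2 - m_1)/(6h_1) = -1/4. So g'(3) = 4.

4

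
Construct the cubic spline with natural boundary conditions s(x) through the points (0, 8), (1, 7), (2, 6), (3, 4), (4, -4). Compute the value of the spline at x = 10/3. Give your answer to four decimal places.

1.9021

Put σ_i = s'' at the i-th knot. Here h = (1, 1, 1, 1) and Δ = (-1, -1, -2, -8), so the interior equations h_(i-1)·σ_(i-1) + 2(h_(i-1)+h_i)·σ_i + h_i·σ_(i+1) = 6(Δ_i − Δ_(i-1)) read
  1·σ_0 + 4·σ_1 + 1·σ_2 = 6(Δ_1 - Δ_0) = 0
  1·σ_1 + 4·σ_2 + 1·σ_3 = 6(Δ_2 - Δ_1) = -6
  1·σ_2 + 4·σ_3 + 1·σ_4 = 6(Δ_3 - Δ_2) = -36
Natural end conditions: σ_0 = σ_4 = 0.
Solving the tridiagonal system: σ_0 = 0, σ_1 = -3/14, σ_2 = 6/7, σ_3 = -129/14, σ_4 = 0.
On [3, 4], s(x) = 4 - 69/14·(x - 3) - 129/28·(x - 3)² + 43/28·(x - 3)³.
With (x - 3) = 1/3: s(10/3) = 719/378.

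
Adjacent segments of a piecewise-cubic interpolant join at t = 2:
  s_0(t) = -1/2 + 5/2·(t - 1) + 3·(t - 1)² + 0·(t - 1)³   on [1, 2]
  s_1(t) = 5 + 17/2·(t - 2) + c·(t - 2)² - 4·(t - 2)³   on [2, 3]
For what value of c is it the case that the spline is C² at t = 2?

s_0''(t) = 6 + 0·(t - 1), so s_0''(2) = 6. On the right, s_1''(2) = 2c, so c = 3.

3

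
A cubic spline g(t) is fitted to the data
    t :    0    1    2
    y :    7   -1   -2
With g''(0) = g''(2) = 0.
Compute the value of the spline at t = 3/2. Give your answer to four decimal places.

Let σ_i = g''(x_i). Step sizes h_i = 1, 1; slopes of the chords Δ_i = (y_(i+1) - y_i)/h_i = -8, -1.
  1·σ_0 + 4·σ_1 + 1·σ_2 = 6(Δ_1 - Δ_0) = 42
Natural end conditions: σ_0 = σ_2 = 0.
Hence σ_0 = 0, σ_1 = 21/2, σ_2 = 0.
On [1, 2], g(t) = -1 - 9/2·(t - 1) + 21/4·(t - 1)² - 7/4·(t - 1)³.
With (t - 1) = 1/2: g(3/2) = -69/32.

-2.1563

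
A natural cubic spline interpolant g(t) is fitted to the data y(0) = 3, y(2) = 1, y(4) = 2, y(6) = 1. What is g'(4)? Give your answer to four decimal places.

0.2333

Let m_i = g''(x_i). Step sizes h_i = 2, 2, 2; slopes of the chords Δ_i = (y_(i+1) - y_i)/h_i = -1, 1/2, -1/2.
  2·m_0 + 8·m_1 + 2·m_2 = 6(Δ_1 - Δ_0) = 9
  2·m_1 + 8·m_2 + 2·m_3 = 6(Δ_2 - Δ_1) = -6
Natural end conditions: m_0 = m_3 = 0.
Forward elimination and back-substitution give m_0 = 0, m_1 = 7/5, m_2 = -11/10, m_3 = 0.
On [4, 6], g'(t) = b_2 + 2c_2·(t - 4) + 3d_2·(t - 4)² with b_2 = Δ_2 - h_2(2m_2 + m_3)/6 = 7/30, c_2 = m_2/2 = -11/20, d_2 = (m_3 - m_2)/(6h_2) = 11/120. So g'(4) = 7/30.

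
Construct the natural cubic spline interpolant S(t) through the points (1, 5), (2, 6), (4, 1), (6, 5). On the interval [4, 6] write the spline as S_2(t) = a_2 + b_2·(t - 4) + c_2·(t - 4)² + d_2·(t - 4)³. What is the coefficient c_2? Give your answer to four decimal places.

Write m_i for S''(x_i). With h_i = 1, 2, 2 and divided differences Δ_i = 1, -5/2, 2, the continuity of S' gives the tridiagonal system
  1·m_0 + 6·m_1 + 2·m_2 = 6(Δ_1 - Δ_0) = -21
  2·m_1 + 8·m_2 + 2·m_3 = 6(Δ_2 - Δ_1) = 27
Natural end conditions: m_0 = m_3 = 0.
Forward elimination and back-substitution give m_0 = 0, m_1 = -111/22, m_2 = 51/11, m_3 = 0.
On [4, 6], with S_2(t) = a_2 + b_2·(t - 4) + c_2·(t - 4)² + d_2·(t - 4)³: c_2 = m_2/2 = 51/22, d_2 = (m_3 - m_2)/(6h_2) = -17/44, b_2 = Δ_2 - h_2(2m_2 + m_3)/6 = -12/11.

2.3182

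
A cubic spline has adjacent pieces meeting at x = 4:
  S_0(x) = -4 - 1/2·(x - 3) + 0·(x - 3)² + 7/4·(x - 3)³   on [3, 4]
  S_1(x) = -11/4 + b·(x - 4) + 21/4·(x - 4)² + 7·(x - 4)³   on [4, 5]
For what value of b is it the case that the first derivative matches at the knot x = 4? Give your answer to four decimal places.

S_0'(x) = -1/2 + 0·(x - 3) + 21/4·(x - 3)², so S_0'(4) = 19/4. On the right, S_1'(4) = b, so b = 19/4.

4.7500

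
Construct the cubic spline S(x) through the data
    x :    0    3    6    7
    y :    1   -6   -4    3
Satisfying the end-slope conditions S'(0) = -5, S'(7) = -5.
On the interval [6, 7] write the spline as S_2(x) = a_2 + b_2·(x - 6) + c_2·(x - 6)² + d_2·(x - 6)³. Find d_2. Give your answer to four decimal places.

-8.6774

Let M_i = S''(x_i). Step sizes h_i = 3, 3, 1; slopes of the chords Δ_i = (y_(i+1) - y_i)/h_i = -7/3, 2/3, 7.
  3·M_0 + 12·M_1 + 3·M_2 = 6(Δ_1 - Δ_0) = 18
  3·M_1 + 8·M_2 + 1·M_3 = 6(Δ_2 - Δ_1) = 38
Clamped end conditions give two more equations: 2h_0·M_0 + h_0·M_1 = 6(Δ_0 - S'(0)) = 16 and h_2·M_2 + 2h_2·M_3 = 6(S'(7) - Δ_2) = -72.
Solving: M_0 = 346/93, M_1 = -196/93, M_2 = 332/31, M_3 = -1282/31.
On [6, 7], with S_2(x) = a_2 + b_2·(x - 6) + c_2·(x - 6)² + d_2·(x - 6)³: c_2 = M_2/2 = 166/31, d_2 = (M_3 - M_2)/(6h_2) = -269/31, b_2 = Δ_2 - h_2(2M_2 + M_3)/6 = 320/31.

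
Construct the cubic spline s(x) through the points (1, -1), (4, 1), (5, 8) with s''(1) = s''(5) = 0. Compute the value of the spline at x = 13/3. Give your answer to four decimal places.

With M_i denoting the second derivative at x_i, h_i = 3, 1, and Δ_i = (y_(i+1) − y_i)/h_i = 2/3, 7:
  3·M_0 + 8·M_1 + 1·M_2 = 6(Δ_1 - Δ_0) = 38
Natural end conditions: M_0 = M_2 = 0.
Solving: M_0 = 0, M_1 = 19/4, M_2 = 0.
On [4, 5], s(x) = 1 + 65/12·(x - 4) + 19/8·(x - 4)² - 19/24·(x - 4)³.
With (x - 4) = 1/3: s(13/3) = 985/324.

3.0401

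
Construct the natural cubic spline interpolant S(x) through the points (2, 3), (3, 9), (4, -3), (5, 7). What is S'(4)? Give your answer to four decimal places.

-4.1333

Write m_i for S''(x_i). With h_i = 1, 1, 1 and divided differences Δ_i = 6, -12, 10, the continuity of S' gives the tridiagonal system
  1·m_0 + 4·m_1 + 1·m_2 = 6(Δ_1 - Δ_0) = -108
  1·m_1 + 4·m_2 + 1·m_3 = 6(Δ_2 - Δ_1) = 132
Natural end conditions: m_0 = m_3 = 0.
Solving: m_0 = 0, m_1 = -188/5, m_2 = 212/5, m_3 = 0.
On [4, 5], S'(x) = b_2 + 2c_2·(x - 4) + 3d_2·(x - 4)² with b_2 = Δ_2 - h_2(2m_2 + m_3)/6 = -62/15, c_2 = m_2/2 = 106/5, d_2 = (m_3 - m_2)/(6h_2) = -106/15. So S'(4) = -62/15.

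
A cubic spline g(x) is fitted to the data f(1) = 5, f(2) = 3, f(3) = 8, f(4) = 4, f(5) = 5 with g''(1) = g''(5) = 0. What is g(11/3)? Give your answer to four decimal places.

Let m_i = g''(x_i). Step sizes h_i = 1, 1, 1, 1; slopes of the chords Δ_i = (y_(i+1) - y_i)/h_i = -2, 5, -4, 1.
  1·m_0 + 4·m_1 + 1·m_2 = 6(Δ_1 - Δ_0) = 42
  1·m_1 + 4·m_2 + 1·m_3 = 6(Δ_2 - Δ_1) = -54
  1·m_2 + 4·m_3 + 1·m_4 = 6(Δ_3 - Δ_2) = 30
Natural end conditions: m_0 = m_4 = 0.
Hence m_0 = 0, m_1 = 219/14, m_2 = -144/7, m_3 = 177/14, m_4 = 0.
On [3, 4], g(x) = 8 + 3/4·(x - 3) - 72/7·(x - 3)² + 155/28·(x - 3)³.
With (x - 3) = 2/3: g(11/3) = 2105/378.

5.5688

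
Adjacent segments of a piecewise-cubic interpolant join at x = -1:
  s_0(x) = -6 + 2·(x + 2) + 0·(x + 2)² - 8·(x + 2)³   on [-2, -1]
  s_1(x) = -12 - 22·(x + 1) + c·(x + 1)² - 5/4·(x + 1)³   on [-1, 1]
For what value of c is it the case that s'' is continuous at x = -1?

s_0''(x) = 0 - 48·(x + 2), so s_0''(-1) = -48. On the right, s_1''(-1) = 2c, so c = -24.

-24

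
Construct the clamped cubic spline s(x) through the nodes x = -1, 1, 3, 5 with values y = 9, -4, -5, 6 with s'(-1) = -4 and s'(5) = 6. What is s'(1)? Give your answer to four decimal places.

Put M_i = s'' at the i-th knot. Here h = (2, 2, 2) and Δ = (-13/2, -1/2, 11/2), so the interior equations h_(i-1)·M_(i-1) + 2(h_(i-1)+h_i)·M_i + h_i·M_(i+1) = 6(Δ_i − Δ_(i-1)) read
  2·M_0 + 8·M_1 + 2·M_2 = 6(Δ_1 - Δ_0) = 36
  2·M_1 + 8·M_2 + 2·M_3 = 6(Δ_2 - Δ_1) = 36
Clamped end conditions give two more equations: 2h_0·M_0 + h_0·M_1 = 6(Δ_0 - s'(-1)) = -15 and h_2·M_2 + 2h_2·M_3 = 6(s'(5) - Δ_2) = 3.
Solving: M_0 = -191/30, M_1 = 157/30, M_2 = 103/30, M_3 = -29/30.
On [1, 3], s'(x) = b_1 + 2c_1·(x - 1) + 3d_1·(x - 1)² with b_1 = Δ_1 - h_1(2M_1 + M_2)/6 = -77/15, c_1 = M_1/2 = 157/60, d_1 = (M_2 - M_1)/(6h_1) = -3/20. So s'(1) = -77/15.

-5.1333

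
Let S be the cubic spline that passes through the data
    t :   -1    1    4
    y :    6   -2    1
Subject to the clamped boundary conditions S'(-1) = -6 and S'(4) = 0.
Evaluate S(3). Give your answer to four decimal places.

Let M_i = S''(x_i). Step sizes h_i = 2, 3; slopes of the chords Δ_i = (y_(i+1) - y_i)/h_i = -4, 1.
  2·M_0 + 10·M_1 + 3·M_2 = 6(Δ_1 - Δ_0) = 30
Clamped end conditions give two more equations: 2h_0·M_0 + h_0·M_1 = 6(Δ_0 - S'(-1)) = 12 and h_1·M_1 + 2h_1·M_2 = 6(S'(4) - Δ_1) = -6.
Solving: M_0 = 6/5, M_1 = 18/5, M_2 = -14/5.
On [1, 4], S(t) = -2 - 6/5·(t - 1) + 9/5·(t - 1)² - 16/45·(t - 1)³.
With (t - 1) = 2: S(3) = -2/45.

-0.0444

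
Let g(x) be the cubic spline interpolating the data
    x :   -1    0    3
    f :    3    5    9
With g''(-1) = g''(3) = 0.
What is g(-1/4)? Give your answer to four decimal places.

4.5273

Let M_i = g''(x_i). Step sizes h_i = 1, 3; slopes of the chords Δ_i = (y_(i+1) - y_i)/h_i = 2, 4/3.
  1·M_0 + 8·M_1 + 3·M_2 = 6(Δ_1 - Δ_0) = -4
Natural end conditions: M_0 = M_2 = 0.
Solving: M_0 = 0, M_1 = -1/2, M_2 = 0.
On [-1, 0], g(x) = 3 + 25/12·(x + 1) + 0·(x + 1)² - 1/12·(x + 1)³.
With (x + 1) = 3/4: g(-1/4) = 1159/256.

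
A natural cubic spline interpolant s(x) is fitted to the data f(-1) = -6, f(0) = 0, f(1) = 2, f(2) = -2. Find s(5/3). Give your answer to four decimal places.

-0.2716

Let σ_i = s''(x_i). Step sizes h_i = 1, 1, 1; slopes of the chords Δ_i = (y_(i+1) - y_i)/h_i = 6, 2, -4.
  1·σ_0 + 4·σ_1 + 1·σ_2 = 6(Δ_1 - Δ_0) = -24
  1·σ_1 + 4·σ_2 + 1·σ_3 = 6(Δ_2 - Δ_1) = -36
Natural end conditions: σ_0 = σ_3 = 0.
Solving: σ_0 = 0, σ_1 = -4, σ_2 = -8, σ_3 = 0.
On [1, 2], s(x) = 2 - 4/3·(x - 1) - 4·(x - 1)² + 4/3·(x - 1)³.
With (x - 1) = 2/3: s(5/3) = -22/81.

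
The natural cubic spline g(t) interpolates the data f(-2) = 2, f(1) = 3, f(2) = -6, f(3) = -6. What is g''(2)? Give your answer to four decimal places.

Write M_i for g''(x_i). With h_i = 3, 1, 1 and divided differences Δ_i = 1/3, -9, 0, the continuity of g' gives the tridiagonal system
  3·M_0 + 8·M_1 + 1·M_2 = 6(Δ_1 - Δ_0) = -56
  1·M_1 + 4·M_2 + 1·M_3 = 6(Δ_2 - Δ_1) = 54
Natural end conditions: M_0 = M_3 = 0.
Forward elimination and back-substitution give M_0 = 0, M_1 = -278/31, M_2 = 488/31, M_3 = 0.

15.7419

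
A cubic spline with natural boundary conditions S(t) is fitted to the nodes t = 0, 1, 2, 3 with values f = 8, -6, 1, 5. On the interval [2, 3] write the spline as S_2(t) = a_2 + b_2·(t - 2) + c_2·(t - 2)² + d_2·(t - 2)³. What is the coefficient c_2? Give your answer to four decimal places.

With M_i denoting the second derivative at x_i, h_i = 1, 1, 1, and Δ_i = (y_(i+1) − y_i)/h_i = -14, 7, 4:
  1·M_0 + 4·M_1 + 1·M_2 = 6(Δ_1 - Δ_0) = 126
  1·M_1 + 4·M_2 + 1·M_3 = 6(Δ_2 - Δ_1) = -18
Natural end conditions: M_0 = M_3 = 0.
Solving the tridiagonal system: M_0 = 0, M_1 = 174/5, M_2 = -66/5, M_3 = 0.
On [2, 3], with S_2(t) = a_2 + b_2·(t - 2) + c_2·(t - 2)² + d_2·(t - 2)³: c_2 = M_2/2 = -33/5, d_2 = (M_3 - M_2)/(6h_2) = 11/5, b_2 = Δ_2 - h_2(2M_2 + M_3)/6 = 42/5.

-6.6000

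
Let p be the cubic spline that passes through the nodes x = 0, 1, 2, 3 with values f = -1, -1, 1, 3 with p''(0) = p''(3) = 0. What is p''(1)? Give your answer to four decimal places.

Write m_i for p''(x_i). With h_i = 1, 1, 1 and divided differences Δ_i = 0, 2, 2, the continuity of p' gives the tridiagonal system
  1·m_0 + 4·m_1 + 1·m_2 = 6(Δ_1 - Δ_0) = 12
  1·m_1 + 4·m_2 + 1·m_3 = 6(Δ_2 - Δ_1) = 0
Natural end conditions: m_0 = m_3 = 0.
Solving the tridiagonal system: m_0 = 0, m_1 = 16/5, m_2 = -4/5, m_3 = 0.

3.2000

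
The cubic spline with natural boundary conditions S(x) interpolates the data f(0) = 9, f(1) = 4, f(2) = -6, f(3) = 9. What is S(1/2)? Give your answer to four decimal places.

Write m_i for S''(x_i). With h_i = 1, 1, 1 and divided differences Δ_i = -5, -10, 15, the continuity of S' gives the tridiagonal system
  1·m_0 + 4·m_1 + 1·m_2 = 6(Δ_1 - Δ_0) = -30
  1·m_1 + 4·m_2 + 1·m_3 = 6(Δ_2 - Δ_1) = 150
Natural end conditions: m_0 = m_3 = 0.
Forward elimination and back-substitution give m_0 = 0, m_1 = -18, m_2 = 42, m_3 = 0.
On [0, 1], S(x) = 9 - 2·x + 0·x² - 3·x³.
With x = 1/2: S(1/2) = 61/8.

7.6250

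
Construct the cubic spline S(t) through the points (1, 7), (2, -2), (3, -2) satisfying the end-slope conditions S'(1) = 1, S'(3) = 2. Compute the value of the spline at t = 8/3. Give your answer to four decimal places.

-2.8519

Put M_i = S'' at the i-th knot. Here h = (1, 1) and Δ = (-9, 0), so the interior equations h_(i-1)·M_(i-1) + 2(h_(i-1)+h_i)·M_i + h_i·M_(i+1) = 6(Δ_i − Δ_(i-1)) read
  1·M_0 + 4·M_1 + 1·M_2 = 6(Δ_1 - Δ_0) = 54
Clamped end conditions give two more equations: 2h_0·M_0 + h_0·M_1 = 6(Δ_0 - S'(1)) = -60 and h_1·M_1 + 2h_1·M_2 = 6(S'(3) - Δ_1) = 12.
Solving: M_0 = -43, M_1 = 26, M_2 = -7.
On [2, 3], S(t) = -2 - 15/2·(t - 2) + 13·(t - 2)² - 11/2·(t - 2)³.
With (t - 2) = 2/3: S(8/3) = -77/27.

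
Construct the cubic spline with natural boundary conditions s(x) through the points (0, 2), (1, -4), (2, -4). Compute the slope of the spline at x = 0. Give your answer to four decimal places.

With M_i denoting the second derivative at x_i, h_i = 1, 1, and Δ_i = (y_(i+1) − y_i)/h_i = -6, 0:
  1·M_0 + 4·M_1 + 1·M_2 = 6(Δ_1 - Δ_0) = 36
Natural end conditions: M_0 = M_2 = 0.
Hence M_0 = 0, M_1 = 9, M_2 = 0.
On [0, 1], s'(x) = b_0 + 2c_0·x + 3d_0·x² with b_0 = Δ_0 - h_0(2M_0 + M_1)/6 = -15/2, c_0 = M_0/2 = 0, d_0 = (M_1 - M_0)/(6h_0) = 3/2. So s'(0) = -15/2.

-7.5000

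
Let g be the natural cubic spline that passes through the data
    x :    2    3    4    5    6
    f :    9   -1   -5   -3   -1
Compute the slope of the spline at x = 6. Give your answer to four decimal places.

1.6786

Let m_i = g''(x_i). Step sizes h_i = 1, 1, 1, 1; slopes of the chords Δ_i = (y_(i+1) - y_i)/h_i = -10, -4, 2, 2.
  1·m_0 + 4·m_1 + 1·m_2 = 6(Δ_1 - Δ_0) = 36
  1·m_1 + 4·m_2 + 1·m_3 = 6(Δ_2 - Δ_1) = 36
  1·m_2 + 4·m_3 + 1·m_4 = 6(Δ_3 - Δ_2) = 0
Natural end conditions: m_0 = m_4 = 0.
Hence m_0 = 0, m_1 = 99/14, m_2 = 54/7, m_3 = -27/14, m_4 = 0.
On [5, 6], g'(x) = b_3 + 2c_3·(x - 5) + 3d_3·(x - 5)² with b_3 = Δ_3 - h_3(2m_3 + m_4)/6 = 37/14, c_3 = m_3/2 = -27/28, d_3 = (m_4 - m_3)/(6h_3) = 9/28. So g'(6) = 47/28.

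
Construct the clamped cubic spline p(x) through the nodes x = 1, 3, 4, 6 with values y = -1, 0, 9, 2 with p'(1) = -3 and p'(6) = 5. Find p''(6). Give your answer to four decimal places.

Let M_i = p''(x_i). Step sizes h_i = 2, 1, 2; slopes of the chords Δ_i = (y_(i+1) - y_i)/h_i = 1/2, 9, -7/2.
  2·M_0 + 6·M_1 + 1·M_2 = 6(Δ_1 - Δ_0) = 51
  1·M_1 + 6·M_2 + 2·M_3 = 6(Δ_2 - Δ_1) = -75
Clamped end conditions give two more equations: 2h_0·M_0 + h_0·M_1 = 6(Δ_0 - p'(1)) = 21 and h_2·M_2 + 2h_2·M_3 = 6(p'(6) - Δ_2) = 51.
Hence M_0 = -17/16, M_1 = 101/8, M_2 = -181/8, M_3 = 385/16.

24.0625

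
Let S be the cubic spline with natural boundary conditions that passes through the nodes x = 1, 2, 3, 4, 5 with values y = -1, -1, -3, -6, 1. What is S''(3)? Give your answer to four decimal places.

With σ_i denoting the second derivative at x_i, h_i = 1, 1, 1, 1, and Δ_i = (y_(i+1) − y_i)/h_i = 0, -2, -3, 7:
  1·σ_0 + 4·σ_1 + 1·σ_2 = 6(Δ_1 - Δ_0) = -12
  1·σ_1 + 4·σ_2 + 1·σ_3 = 6(Δ_2 - Δ_1) = -6
  1·σ_2 + 4·σ_3 + 1·σ_4 = 6(Δ_3 - Δ_2) = 60
Natural end conditions: σ_0 = σ_4 = 0.
Forward elimination and back-substitution give σ_0 = 0, σ_1 = -12/7, σ_2 = -36/7, σ_3 = 114/7, σ_4 = 0.

-5.1429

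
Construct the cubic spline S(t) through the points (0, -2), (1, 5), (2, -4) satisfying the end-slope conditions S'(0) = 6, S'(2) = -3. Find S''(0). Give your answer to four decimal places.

Write M_i for S''(x_i). With h_i = 1, 1 and divided differences Δ_i = 7, -9, the continuity of S' gives the tridiagonal system
  1·M_0 + 4·M_1 + 1·M_2 = 6(Δ_1 - Δ_0) = -96
Clamped end conditions give two more equations: 2h_0·M_0 + h_0·M_1 = 6(Δ_0 - S'(0)) = 6 and h_1·M_1 + 2h_1·M_2 = 6(S'(2) - Δ_1) = 36.
Solving the tridiagonal system: M_0 = 45/2, M_1 = -39, M_2 = 75/2.

22.5000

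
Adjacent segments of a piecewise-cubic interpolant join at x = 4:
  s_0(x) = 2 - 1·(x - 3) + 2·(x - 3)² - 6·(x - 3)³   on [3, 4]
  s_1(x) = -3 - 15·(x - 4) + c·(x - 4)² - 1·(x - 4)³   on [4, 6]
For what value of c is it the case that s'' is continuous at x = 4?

s_0''(x) = 4 - 36·(x - 3), so s_0''(4) = -32. On the right, s_1''(4) = 2c, so c = -16.

-16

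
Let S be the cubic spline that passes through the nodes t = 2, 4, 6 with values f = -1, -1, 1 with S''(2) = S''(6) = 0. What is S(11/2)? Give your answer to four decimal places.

Let M_i = S''(x_i). Step sizes h_i = 2, 2; slopes of the chords Δ_i = (y_(i+1) - y_i)/h_i = 0, 1.
  2·M_0 + 8·M_1 + 2·M_2 = 6(Δ_1 - Δ_0) = 6
Natural end conditions: M_0 = M_2 = 0.
Hence M_0 = 0, M_1 = 3/4, M_2 = 0.
On [4, 6], S(t) = -1 + 1/2·(t - 4) + 3/8·(t - 4)² - 1/16·(t - 4)³.
With (t - 4) = 3/2: S(11/2) = 49/128.

0.3828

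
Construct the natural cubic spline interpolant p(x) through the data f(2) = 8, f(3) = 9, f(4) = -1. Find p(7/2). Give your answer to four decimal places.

5.0313

With M_i denoting the second derivative at x_i, h_i = 1, 1, and Δ_i = (y_(i+1) − y_i)/h_i = 1, -10:
  1·M_0 + 4·M_1 + 1·M_2 = 6(Δ_1 - Δ_0) = -66
Natural end conditions: M_0 = M_2 = 0.
Solving the tridiagonal system: M_0 = 0, M_1 = -33/2, M_2 = 0.
On [3, 4], p(x) = 9 - 9/2·(x - 3) - 33/4·(x - 3)² + 11/4·(x - 3)³.
With (x - 3) = 1/2: p(7/2) = 161/32.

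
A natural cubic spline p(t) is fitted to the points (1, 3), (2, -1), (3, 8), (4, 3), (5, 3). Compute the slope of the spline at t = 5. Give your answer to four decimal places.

2.5714

Write m_i for p''(x_i). With h_i = 1, 1, 1, 1 and divided differences Δ_i = -4, 9, -5, 0, the continuity of p' gives the tridiagonal system
  1·m_0 + 4·m_1 + 1·m_2 = 6(Δ_1 - Δ_0) = 78
  1·m_1 + 4·m_2 + 1·m_3 = 6(Δ_2 - Δ_1) = -84
  1·m_2 + 4·m_3 + 1·m_4 = 6(Δ_3 - Δ_2) = 30
Natural end conditions: m_0 = m_4 = 0.
Solving: m_0 = 0, m_1 = 192/7, m_2 = -222/7, m_3 = 108/7, m_4 = 0.
On [4, 5], p'(t) = b_3 + 2c_3·(t - 4) + 3d_3·(t - 4)² with b_3 = Δ_3 - h_3(2m_3 + m_4)/6 = -36/7, c_3 = m_3/2 = 54/7, d_3 = (m_4 - m_3)/(6h_3) = -18/7. So p'(5) = 18/7.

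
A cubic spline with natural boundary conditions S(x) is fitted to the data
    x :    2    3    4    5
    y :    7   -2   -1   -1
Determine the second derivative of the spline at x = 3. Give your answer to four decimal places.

Write M_i for S''(x_i). With h_i = 1, 1, 1 and divided differences Δ_i = -9, 1, 0, the continuity of S' gives the tridiagonal system
  1·M_0 + 4·M_1 + 1·M_2 = 6(Δ_1 - Δ_0) = 60
  1·M_1 + 4·M_2 + 1·M_3 = 6(Δ_2 - Δ_1) = -6
Natural end conditions: M_0 = M_3 = 0.
Solving the tridiagonal system: M_0 = 0, M_1 = 82/5, M_2 = -28/5, M_3 = 0.

16.4000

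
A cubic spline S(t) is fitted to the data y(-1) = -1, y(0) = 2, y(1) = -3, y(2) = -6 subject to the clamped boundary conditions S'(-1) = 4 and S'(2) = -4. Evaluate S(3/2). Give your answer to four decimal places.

Write M_i for S''(x_i). With h_i = 1, 1, 1 and divided differences Δ_i = 3, -5, -3, the continuity of S' gives the tridiagonal system
  1·M_0 + 4·M_1 + 1·M_2 = 6(Δ_1 - Δ_0) = -48
  1·M_1 + 4·M_2 + 1·M_3 = 6(Δ_2 - Δ_1) = 12
Clamped end conditions give two more equations: 2h_0·M_0 + h_0·M_1 = 6(Δ_0 - S'(-1)) = -6 and h_2·M_2 + 2h_2·M_3 = 6(S'(2) - Δ_2) = -6.
Solving: M_0 = 14/3, M_1 = -46/3, M_2 = 26/3, M_3 = -22/3.
On [1, 2], S(t) = -3 - 14/3·(t - 1) + 13/3·(t - 1)² - 8/3·(t - 1)³.
With (t - 1) = 1/2: S(3/2) = -55/12.

-4.5833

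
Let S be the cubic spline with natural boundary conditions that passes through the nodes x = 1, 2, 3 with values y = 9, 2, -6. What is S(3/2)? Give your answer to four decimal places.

5.5938

Put M_i = S'' at the i-th knot. Here h = (1, 1) and Δ = (-7, -8), so the interior equations h_(i-1)·M_(i-1) + 2(h_(i-1)+h_i)·M_i + h_i·M_(i+1) = 6(Δ_i − Δ_(i-1)) read
  1·M_0 + 4·M_1 + 1·M_2 = 6(Δ_1 - Δ_0) = -6
Natural end conditions: M_0 = M_2 = 0.
Solving the tridiagonal system: M_0 = 0, M_1 = -3/2, M_2 = 0.
On [1, 2], S(x) = 9 - 27/4·(x - 1) + 0·(x - 1)² - 1/4·(x - 1)³.
With (x - 1) = 1/2: S(3/2) = 179/32.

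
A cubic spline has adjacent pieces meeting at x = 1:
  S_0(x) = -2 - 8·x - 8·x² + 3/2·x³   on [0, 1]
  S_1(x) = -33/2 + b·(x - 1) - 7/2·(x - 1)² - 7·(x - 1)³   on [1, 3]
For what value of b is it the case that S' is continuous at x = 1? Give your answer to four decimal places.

S_0'(x) = -8 - 16·x + 9/2·x², so S_0'(1) = -39/2. On the right, S_1'(1) = b, so b = -39/2.

-19.5000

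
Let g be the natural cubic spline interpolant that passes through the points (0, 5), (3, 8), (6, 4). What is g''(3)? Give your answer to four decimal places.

-1.1667

Put m_i = g'' at the i-th knot. Here h = (3, 3) and Δ = (1, -4/3), so the interior equations h_(i-1)·m_(i-1) + 2(h_(i-1)+h_i)·m_i + h_i·m_(i+1) = 6(Δ_i − Δ_(i-1)) read
  3·m_0 + 12·m_1 + 3·m_2 = 6(Δ_1 - Δ_0) = -14
Natural end conditions: m_0 = m_2 = 0.
Solving the tridiagonal system: m_0 = 0, m_1 = -7/6, m_2 = 0.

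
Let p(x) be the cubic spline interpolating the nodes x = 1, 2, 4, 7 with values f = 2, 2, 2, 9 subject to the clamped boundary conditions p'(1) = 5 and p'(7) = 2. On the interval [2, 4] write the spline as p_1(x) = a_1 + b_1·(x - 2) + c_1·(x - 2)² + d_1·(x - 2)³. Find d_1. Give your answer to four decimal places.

-0.0877

Let m_i = p''(x_i). Step sizes h_i = 1, 2, 3; slopes of the chords Δ_i = (y_(i+1) - y_i)/h_i = 0, 0, 7/3.
  1·m_0 + 6·m_1 + 2·m_2 = 6(Δ_1 - Δ_0) = 0
  2·m_1 + 10·m_2 + 3·m_3 = 6(Δ_2 - Δ_1) = 14
Clamped end conditions give two more equations: 2h_0·m_0 + h_0·m_1 = 6(Δ_0 - p'(1)) = -30 and h_2·m_2 + 2h_2·m_3 = 6(p'(7) - Δ_2) = -2.
Forward elimination and back-substitution give m_0 = -920/57, m_1 = 130/57, m_2 = 70/57, m_3 = -18/19.
On [2, 4], with p_1(x) = a_1 + b_1·(x - 2) + c_1·(x - 2)² + d_1·(x - 2)³: c_1 = m_1/2 = 65/57, d_1 = (m_2 - m_1)/(6h_1) = -5/57, b_1 = Δ_1 - h_1(2m_1 + m_2)/6 = -110/57.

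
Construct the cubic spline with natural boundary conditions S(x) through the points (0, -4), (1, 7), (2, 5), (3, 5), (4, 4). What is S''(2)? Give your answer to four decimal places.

With M_i denoting the second derivative at x_i, h_i = 1, 1, 1, 1, and Δ_i = (y_(i+1) − y_i)/h_i = 11, -2, 0, -1:
  1·M_0 + 4·M_1 + 1·M_2 = 6(Δ_1 - Δ_0) = -78
  1·M_1 + 4·M_2 + 1·M_3 = 6(Δ_2 - Δ_1) = 12
  1·M_2 + 4·M_3 + 1·M_4 = 6(Δ_3 - Δ_2) = -6
Natural end conditions: M_0 = M_4 = 0.
Forward elimination and back-substitution give M_0 = 0, M_1 = -153/7, M_2 = 66/7, M_3 = -27/7, M_4 = 0.

9.4286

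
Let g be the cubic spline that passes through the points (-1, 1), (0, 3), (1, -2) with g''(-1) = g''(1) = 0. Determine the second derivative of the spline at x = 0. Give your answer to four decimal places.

Let M_i = g''(x_i). Step sizes h_i = 1, 1; slopes of the chords Δ_i = (y_(i+1) - y_i)/h_i = 2, -5.
  1·M_0 + 4·M_1 + 1·M_2 = 6(Δ_1 - Δ_0) = -42
Natural end conditions: M_0 = M_2 = 0.
Solving the tridiagonal system: M_0 = 0, M_1 = -21/2, M_2 = 0.

-10.5000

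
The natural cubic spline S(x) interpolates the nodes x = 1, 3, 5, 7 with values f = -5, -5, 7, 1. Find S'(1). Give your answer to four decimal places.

-2.2000

Write m_i for S''(x_i). With h_i = 2, 2, 2 and divided differences Δ_i = 0, 6, -3, the continuity of S' gives the tridiagonal system
  2·m_0 + 8·m_1 + 2·m_2 = 6(Δ_1 - Δ_0) = 36
  2·m_1 + 8·m_2 + 2·m_3 = 6(Δ_2 - Δ_1) = -54
Natural end conditions: m_0 = m_3 = 0.
Solving: m_0 = 0, m_1 = 33/5, m_2 = -42/5, m_3 = 0.
On [1, 3], S'(x) = b_0 + 2c_0·(x - 1) + 3d_0·(x - 1)² with b_0 = Δ_0 - h_0(2m_0 + m_1)/6 = -11/5, c_0 = m_0/2 = 0, d_0 = (m_1 - m_0)/(6h_0) = 11/20. So S'(1) = -11/5.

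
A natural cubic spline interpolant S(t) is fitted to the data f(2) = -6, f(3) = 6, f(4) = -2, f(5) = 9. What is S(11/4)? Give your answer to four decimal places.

5.1656

Let M_i = S''(x_i). Step sizes h_i = 1, 1, 1; slopes of the chords Δ_i = (y_(i+1) - y_i)/h_i = 12, -8, 11.
  1·M_0 + 4·M_1 + 1·M_2 = 6(Δ_1 - Δ_0) = -120
  1·M_1 + 4·M_2 + 1·M_3 = 6(Δ_2 - Δ_1) = 114
Natural end conditions: M_0 = M_3 = 0.
Solving the tridiagonal system: M_0 = 0, M_1 = -198/5, M_2 = 192/5, M_3 = 0.
On [2, 3], S(t) = -6 + 93/5·(t - 2) + 0·(t - 2)² - 33/5·(t - 2)³.
With (t - 2) = 3/4: S(11/4) = 1653/320.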